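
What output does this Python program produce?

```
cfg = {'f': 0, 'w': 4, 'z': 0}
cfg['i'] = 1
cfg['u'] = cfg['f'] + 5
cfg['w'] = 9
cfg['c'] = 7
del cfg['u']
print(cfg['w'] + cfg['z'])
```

9

cfg['i'] = 1 → {'f': 0, 'w': 4, 'z': 0, 'i': 1}
cfg['u'] = cfg['f']+5 = 5 → {'f': 0, 'w': 4, 'z': 0, 'i': 1, 'u': 5}
cfg['w'] = 9 → {'f': 0, 'w': 9, 'z': 0, 'i': 1, 'u': 5}
cfg['c'] = 7 → {'f': 0, 'w': 9, 'z': 0, 'i': 1, 'u': 5, 'c': 7}
del 'u' → {'f': 0, 'w': 9, 'z': 0, 'i': 1, 'c': 7}
cfg['w']+cfg['z'] = 9+0 = 9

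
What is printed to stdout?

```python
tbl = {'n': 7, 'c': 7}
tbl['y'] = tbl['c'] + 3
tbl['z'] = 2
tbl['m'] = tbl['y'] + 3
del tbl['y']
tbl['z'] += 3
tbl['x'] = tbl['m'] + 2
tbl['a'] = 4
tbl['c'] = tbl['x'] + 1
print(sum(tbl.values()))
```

tbl['y'] = tbl['c']+3 = 10 → {'n': 7, 'c': 7, 'y': 10}
tbl['z'] = 2 → {'n': 7, 'c': 7, 'y': 10, 'z': 2}
tbl['m'] = tbl['y']+3 = 13 → {'n': 7, 'c': 7, 'y': 10, 'z': 2, 'm': 13}
del 'y' → {'n': 7, 'c': 7, 'z': 2, 'm': 13}
tbl['z'] = 2+3 = 5 → {'n': 7, 'c': 7, 'z': 5, 'm': 13}
tbl['x'] = tbl['m']+2 = 15 → {'n': 7, 'c': 7, 'z': 5, 'm': 13, 'x': 15}
tbl['a'] = 4 → {'n': 7, 'c': 7, 'z': 5, 'm': 13, 'x': 15, 'a': 4}
tbl['c'] = tbl['x']+1 = 16 → {'n': 7, 'c': 16, 'z': 5, 'm': 13, 'x': 15, 'a': 4}
sum of values = 60

60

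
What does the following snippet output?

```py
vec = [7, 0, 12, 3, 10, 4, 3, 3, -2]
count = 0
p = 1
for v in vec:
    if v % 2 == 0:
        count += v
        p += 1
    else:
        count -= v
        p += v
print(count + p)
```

v=7: not even, count = 0-7 = -7; p=8
v=0: even, count = (-7)+0 = -7; p=9
v=12: even, count = (-7)+12 = 5; p=10
v=3: not even, count = 5-3 = 2; p=13
v=10: even, count = 2+10 = 12; p=14
v=4: even, count = 12+4 = 16; p=15
v=3: not even, count = 16-3 = 13; p=18
v=3: not even, count = 13-3 = 10; p=21
v=-2: even, count = 10+(-2) = 8; p=22
count+p = 8+22 = 30

30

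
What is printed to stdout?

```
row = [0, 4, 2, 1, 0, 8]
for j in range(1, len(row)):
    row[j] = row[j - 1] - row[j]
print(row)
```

[0, -4, -6, -7, -7, -15]

j=1: row[1] = 0-4 = -4 → [0, -4, 2, 1, 0, 8]
j=2: row[2] = (-4)-2 = -6 → [0, -4, -6, 1, 0, 8]
j=3: row[3] = (-6)-1 = -7 → [0, -4, -6, -7, 0, 8]
j=4: row[4] = (-7)-0 = -7 → [0, -4, -6, -7, -7, 8]
j=5: row[5] = (-7)-8 = -15 → [0, -4, -6, -7, -7, -15]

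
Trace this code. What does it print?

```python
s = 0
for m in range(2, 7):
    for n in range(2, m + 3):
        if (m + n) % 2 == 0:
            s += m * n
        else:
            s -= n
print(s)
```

m=2,n=2: even sum, s = 0+4 = 4
m=2,n=3: odd sum, s = 4-3 = 1
m=2,n=4: even sum, s = 1+8 = 9
m=3,n=2: odd sum, s = 9-2 = 7
m=3,n=3: even sum, s = 7+9 = 16
m=3,n=4: odd sum, s = 16-4 = 12
m=3,n=5: even sum, s = 12+15 = 27
m=4,n=2: even sum, s = 27+8 = 35
m=4,n=3: odd sum, s = 35-3 = 32
m=4,n=4: even sum, s = 32+16 = 48
m=4,n=5: odd sum, s = 48-5 = 43
m=4,n=6: even sum, s = 43+24 = 67
m=5,n=2: odd sum, s = 67-2 = 65
m=5,n=3: even sum, s = 65+15 = 80
m=5,n=4: odd sum, s = 80-4 = 76
m=5,n=5: even sum, s = 76+25 = 101
m=5,n=6: odd sum, s = 101-6 = 95
m=5,n=7: even sum, s = 95+35 = 130
m=6,n=2: even sum, s = 130+12 = 142
m=6,n=3: odd sum, s = 142-3 = 139
m=6,n=4: even sum, s = 139+24 = 163
m=6,n=5: odd sum, s = 163-5 = 158
m=6,n=6: even sum, s = 158+36 = 194
m=6,n=7: odd sum, s = 194-7 = 187
m=6,n=8: even sum, s = 187+48 = 235

235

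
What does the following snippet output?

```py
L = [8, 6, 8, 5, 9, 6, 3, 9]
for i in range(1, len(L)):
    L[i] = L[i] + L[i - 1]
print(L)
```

i=1: L[1] = 6+8 = 14 → [8, 14, 8, 5, 9, 6, 3, 9]
i=2: L[2] = 8+14 = 22 → [8, 14, 22, 5, 9, 6, 3, 9]
i=3: L[3] = 5+22 = 27 → [8, 14, 22, 27, 9, 6, 3, 9]
i=4: L[4] = 9+27 = 36 → [8, 14, 22, 27, 36, 6, 3, 9]
i=5: L[5] = 6+36 = 42 → [8, 14, 22, 27, 36, 42, 3, 9]
i=6: L[6] = 3+42 = 45 → [8, 14, 22, 27, 36, 42, 45, 9]
i=7: L[7] = 9+45 = 54 → [8, 14, 22, 27, 36, 42, 45, 54]

[8, 14, 22, 27, 36, 42, 45, 54]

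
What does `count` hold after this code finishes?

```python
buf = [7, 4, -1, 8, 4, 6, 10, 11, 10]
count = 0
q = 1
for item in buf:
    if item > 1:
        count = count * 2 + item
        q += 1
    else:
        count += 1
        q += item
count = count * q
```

13248

item=7: >1, count = 0*2+7 = 7; q=2
item=4: >1, count = 7*2+4 = 18; q=3
item=-1: not >1, count = 18+1 = 19; q=2
item=8: >1, count = 19*2+8 = 46; q=3
item=4: >1, count = 46*2+4 = 96; q=4
item=6: >1, count = 96*2+6 = 198; q=5
item=10: >1, count = 198*2+10 = 406; q=6
item=11: >1, count = 406*2+11 = 823; q=7
item=10: >1, count = 823*2+10 = 1656; q=8
count*q = 1656*8 = 13248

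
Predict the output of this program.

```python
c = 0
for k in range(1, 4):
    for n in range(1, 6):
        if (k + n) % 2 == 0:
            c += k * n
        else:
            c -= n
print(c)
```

27

k=1,n=1: even sum, c = 0+1 = 1
k=1,n=2: odd sum, c = 1-2 = -1
k=1,n=3: even sum, c = (-1)+3 = 2
k=1,n=4: odd sum, c = 2-4 = -2
k=1,n=5: even sum, c = (-2)+5 = 3
k=2,n=1: odd sum, c = 3-1 = 2
k=2,n=2: even sum, c = 2+4 = 6
k=2,n=3: odd sum, c = 6-3 = 3
k=2,n=4: even sum, c = 3+8 = 11
k=2,n=5: odd sum, c = 11-5 = 6
k=3,n=1: even sum, c = 6+3 = 9
k=3,n=2: odd sum, c = 9-2 = 7
k=3,n=3: even sum, c = 7+9 = 16
k=3,n=4: odd sum, c = 16-4 = 12
k=3,n=5: even sum, c = 12+15 = 27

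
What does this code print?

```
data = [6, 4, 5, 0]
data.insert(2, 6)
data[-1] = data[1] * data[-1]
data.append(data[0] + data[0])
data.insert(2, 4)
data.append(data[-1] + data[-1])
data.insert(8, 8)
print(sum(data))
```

69

insert 6 at 2 → [6, 4, 6, 5, 0]
data[-1] = data[1]*data[-1] = 4*0 = 0 → [6, 4, 6, 5, 0]
append data[0]+data[0] = 6+6 = 12 → [6, 4, 6, 5, 0, 12]
insert 4 at 2 → [6, 4, 4, 6, 5, 0, 12]
append data[-1]+data[-1] = 12+12 = 24 → [6, 4, 4, 6, 5, 0, 12, 24]
insert 8 at 8 → [6, 4, 4, 6, 5, 0, 12, 24, 8]
sum = 69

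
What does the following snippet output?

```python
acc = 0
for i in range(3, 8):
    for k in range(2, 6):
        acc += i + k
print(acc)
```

170

i=3,k=2: acc = 0+5 = 5
i=3,k=3: acc = 5+6 = 11
i=3,k=4: acc = 11+7 = 18
i=3,k=5: acc = 18+8 = 26
i=4,k=2: acc = 26+6 = 32
i=4,k=3: acc = 32+7 = 39
i=4,k=4: acc = 39+8 = 47
i=4,k=5: acc = 47+9 = 56
i=5,k=2: acc = 56+7 = 63
i=5,k=3: acc = 63+8 = 71
i=5,k=4: acc = 71+9 = 80
i=5,k=5: acc = 80+10 = 90
i=6,k=2: acc = 90+8 = 98
i=6,k=3: acc = 98+9 = 107
i=6,k=4: acc = 107+10 = 117
i=6,k=5: acc = 117+11 = 128
i=7,k=2: acc = 128+9 = 137
i=7,k=3: acc = 137+10 = 147
i=7,k=4: acc = 147+11 = 158
i=7,k=5: acc = 158+12 = 170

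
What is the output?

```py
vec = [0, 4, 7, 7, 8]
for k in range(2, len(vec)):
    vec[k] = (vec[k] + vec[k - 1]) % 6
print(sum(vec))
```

k=2: vec[2] = (7+4)%6 = 5 → [0, 4, 5, 7, 8]
k=3: vec[3] = (7+5)%6 = 0 → [0, 4, 5, 0, 8]
k=4: vec[4] = (8+0)%6 = 2 → [0, 4, 5, 0, 2]
sum = 11

11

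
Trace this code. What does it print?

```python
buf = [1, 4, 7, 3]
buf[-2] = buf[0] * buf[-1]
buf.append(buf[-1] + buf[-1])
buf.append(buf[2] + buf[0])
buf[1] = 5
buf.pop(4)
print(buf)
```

buf[-2] = buf[0]*buf[-1] = 1*3 = 3 → [1, 4, 3, 3]
append buf[-1]+buf[-1] = 3+3 = 6 → [1, 4, 3, 3, 6]
append buf[2]+buf[0] = 3+1 = 4 → [1, 4, 3, 3, 6, 4]
buf[1] = 5 → [1, 5, 3, 3, 6, 4]
pop(4) removes 6 → [1, 5, 3, 3, 4]

[1, 5, 3, 3, 4]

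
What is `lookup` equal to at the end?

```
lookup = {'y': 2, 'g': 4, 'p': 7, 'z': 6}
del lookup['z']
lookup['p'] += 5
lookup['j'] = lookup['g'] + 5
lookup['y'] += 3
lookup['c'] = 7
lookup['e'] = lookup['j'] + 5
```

{'y': 5, 'g': 4, 'p': 12, 'j': 9, 'c': 7, 'e': 14}

del 'z' → {'y': 2, 'g': 4, 'p': 7}
lookup['p'] = 7+5 = 12 → {'y': 2, 'g': 4, 'p': 12}
lookup['j'] = lookup['g']+5 = 9 → {'y': 2, 'g': 4, 'p': 12, 'j': 9}
lookup['y'] = 2+3 = 5 → {'y': 5, 'g': 4, 'p': 12, 'j': 9}
lookup['c'] = 7 → {'y': 5, 'g': 4, 'p': 12, 'j': 9, 'c': 7}
lookup['e'] = lookup['j']+5 = 14 → {'y': 5, 'g': 4, 'p': 12, 'j': 9, 'c': 7, 'e': 14}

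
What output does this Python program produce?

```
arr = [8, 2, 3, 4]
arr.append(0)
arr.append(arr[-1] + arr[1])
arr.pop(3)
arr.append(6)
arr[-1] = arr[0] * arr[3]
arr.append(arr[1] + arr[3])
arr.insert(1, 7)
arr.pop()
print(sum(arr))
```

append 0 → [8, 2, 3, 4, 0]
append arr[-1]+arr[1] = 0+2 = 2 → [8, 2, 3, 4, 0, 2]
pop(3) removes 4 → [8, 2, 3, 0, 2]
append 6 → [8, 2, 3, 0, 2, 6]
arr[-1] = arr[0]*arr[3] = 8*0 = 0 → [8, 2, 3, 0, 2, 0]
append arr[1]+arr[3] = 2+0 = 2 → [8, 2, 3, 0, 2, 0, 2]
insert 7 at 1 → [8, 7, 2, 3, 0, 2, 0, 2]
pop() removes 2 → [8, 7, 2, 3, 0, 2, 0]
sum = 22

22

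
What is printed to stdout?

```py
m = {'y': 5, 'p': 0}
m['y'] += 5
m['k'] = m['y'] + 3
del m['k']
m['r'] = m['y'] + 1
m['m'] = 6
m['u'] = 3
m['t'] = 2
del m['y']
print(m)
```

m['y'] = 5+5 = 10 → {'y': 10, 'p': 0}
m['k'] = m['y']+3 = 13 → {'y': 10, 'p': 0, 'k': 13}
del 'k' → {'y': 10, 'p': 0}
m['r'] = m['y']+1 = 11 → {'y': 10, 'p': 0, 'r': 11}
m['m'] = 6 → {'y': 10, 'p': 0, 'r': 11, 'm': 6}
m['u'] = 3 → {'y': 10, 'p': 0, 'r': 11, 'm': 6, 'u': 3}
m['t'] = 2 → {'y': 10, 'p': 0, 'r': 11, 'm': 6, 'u': 3, 't': 2}
del 'y' → {'p': 0, 'r': 11, 'm': 6, 'u': 3, 't': 2}

{'p': 0, 'r': 11, 'm': 6, 'u': 3, 't': 2}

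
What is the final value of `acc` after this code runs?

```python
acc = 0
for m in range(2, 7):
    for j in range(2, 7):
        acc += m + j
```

m=2,j=2: acc = 0+4 = 4
m=2,j=3: acc = 4+5 = 9
m=2,j=4: acc = 9+6 = 15
m=2,j=5: acc = 15+7 = 22
m=2,j=6: acc = 22+8 = 30
m=3,j=2: acc = 30+5 = 35
m=3,j=3: acc = 35+6 = 41
m=3,j=4: acc = 41+7 = 48
m=3,j=5: acc = 48+8 = 56
m=3,j=6: acc = 56+9 = 65
m=4,j=2: acc = 65+6 = 71
m=4,j=3: acc = 71+7 = 78
m=4,j=4: acc = 78+8 = 86
m=4,j=5: acc = 86+9 = 95
m=4,j=6: acc = 95+10 = 105
m=5,j=2: acc = 105+7 = 112
m=5,j=3: acc = 112+8 = 120
m=5,j=4: acc = 120+9 = 129
m=5,j=5: acc = 129+10 = 139
m=5,j=6: acc = 139+11 = 150
m=6,j=2: acc = 150+8 = 158
m=6,j=3: acc = 158+9 = 167
m=6,j=4: acc = 167+10 = 177
m=6,j=5: acc = 177+11 = 188
m=6,j=6: acc = 188+12 = 200

200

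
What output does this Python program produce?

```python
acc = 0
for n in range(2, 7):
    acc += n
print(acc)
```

n=2: acc = 0+2 = 2
n=3: acc = 2+3 = 5
n=4: acc = 5+4 = 9
n=5: acc = 9+5 = 14
n=6: acc = 14+6 = 20

20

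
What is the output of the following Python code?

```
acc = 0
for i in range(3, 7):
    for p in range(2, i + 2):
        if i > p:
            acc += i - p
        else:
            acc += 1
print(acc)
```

i=3,p=2: 3>2, acc = 0+1 = 1
i=3,p=3: not 3>3, acc = 1+1 = 2
i=3,p=4: not 3>4, acc = 2+1 = 3
i=4,p=2: 4>2, acc = 3+2 = 5
i=4,p=3: 4>3, acc = 5+1 = 6
i=4,p=4: not 4>4, acc = 6+1 = 7
i=4,p=5: not 4>5, acc = 7+1 = 8
i=5,p=2: 5>2, acc = 8+3 = 11
i=5,p=3: 5>3, acc = 11+2 = 13
i=5,p=4: 5>4, acc = 13+1 = 14
i=5,p=5: not 5>5, acc = 14+1 = 15
i=5,p=6: not 5>6, acc = 15+1 = 16
i=6,p=2: 6>2, acc = 16+4 = 20
i=6,p=3: 6>3, acc = 20+3 = 23
i=6,p=4: 6>4, acc = 23+2 = 25
i=6,p=5: 6>5, acc = 25+1 = 26
i=6,p=6: not 6>6, acc = 26+1 = 27
i=6,p=7: not 6>7, acc = 27+1 = 28

28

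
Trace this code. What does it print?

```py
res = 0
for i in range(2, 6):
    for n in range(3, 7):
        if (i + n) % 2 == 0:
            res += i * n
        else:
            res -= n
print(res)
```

i=2,n=3: odd sum, res = 0-3 = -3
i=2,n=4: even sum, res = (-3)+8 = 5
i=2,n=5: odd sum, res = 5-5 = 0
i=2,n=6: even sum, res = 0+12 = 12
i=3,n=3: even sum, res = 12+9 = 21
i=3,n=4: odd sum, res = 21-4 = 17
i=3,n=5: even sum, res = 17+15 = 32
i=3,n=6: odd sum, res = 32-6 = 26
i=4,n=3: odd sum, res = 26-3 = 23
i=4,n=4: even sum, res = 23+16 = 39
i=4,n=5: odd sum, res = 39-5 = 34
i=4,n=6: even sum, res = 34+24 = 58
i=5,n=3: even sum, res = 58+15 = 73
i=5,n=4: odd sum, res = 73-4 = 69
i=5,n=5: even sum, res = 69+25 = 94
i=5,n=6: odd sum, res = 94-6 = 88

88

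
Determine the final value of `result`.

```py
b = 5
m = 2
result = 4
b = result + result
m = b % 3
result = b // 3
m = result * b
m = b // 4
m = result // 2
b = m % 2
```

2

b = 4+4 = 8
m = 8%3 = 2
result = 8//3 = 2
m = 2*8 = 16
m = 8//4 = 2
m = 2//2 = 1
b = 1%2 = 1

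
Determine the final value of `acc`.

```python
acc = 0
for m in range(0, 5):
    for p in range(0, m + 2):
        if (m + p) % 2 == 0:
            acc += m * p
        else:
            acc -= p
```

m=0,p=0: even sum, acc = 0+0 = 0
m=0,p=1: odd sum, acc = 0-1 = -1
m=1,p=0: odd sum, acc = (-1)-0 = -1
m=1,p=1: even sum, acc = (-1)+1 = 0
m=1,p=2: odd sum, acc = 0-2 = -2
m=2,p=0: even sum, acc = (-2)+0 = -2
m=2,p=1: odd sum, acc = (-2)-1 = -3
m=2,p=2: even sum, acc = (-3)+4 = 1
m=2,p=3: odd sum, acc = 1-3 = -2
m=3,p=0: odd sum, acc = (-2)-0 = -2
m=3,p=1: even sum, acc = (-2)+3 = 1
m=3,p=2: odd sum, acc = 1-2 = -1
m=3,p=3: even sum, acc = (-1)+9 = 8
m=3,p=4: odd sum, acc = 8-4 = 4
m=4,p=0: even sum, acc = 4+0 = 4
m=4,p=1: odd sum, acc = 4-1 = 3
m=4,p=2: even sum, acc = 3+8 = 11
m=4,p=3: odd sum, acc = 11-3 = 8
m=4,p=4: even sum, acc = 8+16 = 24
m=4,p=5: odd sum, acc = 24-5 = 19

19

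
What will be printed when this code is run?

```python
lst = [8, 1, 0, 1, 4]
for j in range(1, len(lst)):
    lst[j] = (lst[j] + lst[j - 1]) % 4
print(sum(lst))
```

14

j=1: lst[1] = (1+8)%4 = 1 → [8, 1, 0, 1, 4]
j=2: lst[2] = (0+1)%4 = 1 → [8, 1, 1, 1, 4]
j=3: lst[3] = (1+1)%4 = 2 → [8, 1, 1, 2, 4]
j=4: lst[4] = (4+2)%4 = 2 → [8, 1, 1, 2, 2]
sum = 14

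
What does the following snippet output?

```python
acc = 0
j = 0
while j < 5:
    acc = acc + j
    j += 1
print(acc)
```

j=0: acc = 0+0 = 0
j=1: acc = 0+1 = 1
j=2: acc = 1+2 = 3
j=3: acc = 3+3 = 6
j=4: acc = 6+4 = 10

10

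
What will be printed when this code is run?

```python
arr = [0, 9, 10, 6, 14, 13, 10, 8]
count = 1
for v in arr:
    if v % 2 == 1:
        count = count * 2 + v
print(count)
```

v=0: not odd
v=9: odd, count = 1*2+9 = 11
v=10: not odd
v=6: not odd
v=14: not odd
v=13: odd, count = 11*2+13 = 35
v=10: not odd
v=8: not odd

35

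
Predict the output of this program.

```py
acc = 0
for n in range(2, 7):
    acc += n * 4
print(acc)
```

n=2: acc = 0+2*4 = 8
n=3: acc = 8+3*4 = 20
n=4: acc = 20+4*4 = 36
n=5: acc = 36+5*4 = 56
n=6: acc = 56+6*4 = 80

80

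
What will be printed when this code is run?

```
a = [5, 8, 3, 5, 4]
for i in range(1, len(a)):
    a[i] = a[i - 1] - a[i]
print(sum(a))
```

i=1: a[1] = 5-8 = -3 → [5, -3, 3, 5, 4]
i=2: a[2] = (-3)-3 = -6 → [5, -3, -6, 5, 4]
i=3: a[3] = (-6)-5 = -11 → [5, -3, -6, -11, 4]
i=4: a[4] = (-11)-4 = -15 → [5, -3, -6, -11, -15]
sum = -30

-30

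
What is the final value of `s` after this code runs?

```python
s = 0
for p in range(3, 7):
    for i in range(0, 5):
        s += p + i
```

130

p=3,i=0: s = 0+3 = 3
p=3,i=1: s = 3+4 = 7
p=3,i=2: s = 7+5 = 12
p=3,i=3: s = 12+6 = 18
p=3,i=4: s = 18+7 = 25
p=4,i=0: s = 25+4 = 29
p=4,i=1: s = 29+5 = 34
p=4,i=2: s = 34+6 = 40
p=4,i=3: s = 40+7 = 47
p=4,i=4: s = 47+8 = 55
p=5,i=0: s = 55+5 = 60
p=5,i=1: s = 60+6 = 66
p=5,i=2: s = 66+7 = 73
p=5,i=3: s = 73+8 = 81
p=5,i=4: s = 81+9 = 90
p=6,i=0: s = 90+6 = 96
p=6,i=1: s = 96+7 = 103
p=6,i=2: s = 103+8 = 111
p=6,i=3: s = 111+9 = 120
p=6,i=4: s = 120+10 = 130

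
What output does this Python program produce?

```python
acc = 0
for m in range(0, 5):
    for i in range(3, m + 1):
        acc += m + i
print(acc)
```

m=3,i=3: acc = 0+6 = 6
m=4,i=3: acc = 6+7 = 13
m=4,i=4: acc = 13+8 = 21

21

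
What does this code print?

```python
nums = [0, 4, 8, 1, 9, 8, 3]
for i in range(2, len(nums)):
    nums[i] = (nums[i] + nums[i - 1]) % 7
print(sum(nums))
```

23

i=2: nums[2] = (8+4)%7 = 5 → [0, 4, 5, 1, 9, 8, 3]
i=3: nums[3] = (1+5)%7 = 6 → [0, 4, 5, 6, 9, 8, 3]
i=4: nums[4] = (9+6)%7 = 1 → [0, 4, 5, 6, 1, 8, 3]
i=5: nums[5] = (8+1)%7 = 2 → [0, 4, 5, 6, 1, 2, 3]
i=6: nums[6] = (3+2)%7 = 5 → [0, 4, 5, 6, 1, 2, 5]
sum = 23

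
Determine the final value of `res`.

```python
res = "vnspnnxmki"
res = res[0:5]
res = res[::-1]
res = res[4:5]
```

'v'

slice [0:5] → 'vnspn'
reverse → 'npsnv'
slice [4:5] → 'v'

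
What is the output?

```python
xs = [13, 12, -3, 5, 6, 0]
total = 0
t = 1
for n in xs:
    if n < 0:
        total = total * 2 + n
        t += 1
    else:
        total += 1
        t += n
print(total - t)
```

n=13: not <0, total = 0+1 = 1; t=14
n=12: not <0, total = 1+1 = 2; t=26
n=-3: <0, total = 2*2+(-3) = 1; t=27
n=5: not <0, total = 1+1 = 2; t=32
n=6: not <0, total = 2+1 = 3; t=38
n=0: not <0, total = 3+1 = 4; t=38
total-t = 4-38 = -34

-34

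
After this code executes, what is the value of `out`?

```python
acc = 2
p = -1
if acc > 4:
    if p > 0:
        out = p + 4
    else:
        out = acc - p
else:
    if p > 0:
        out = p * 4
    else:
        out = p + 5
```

4

acc=2, p=-1
acc > 4 is False; p > 0 is False
→ out = p + 5 = 4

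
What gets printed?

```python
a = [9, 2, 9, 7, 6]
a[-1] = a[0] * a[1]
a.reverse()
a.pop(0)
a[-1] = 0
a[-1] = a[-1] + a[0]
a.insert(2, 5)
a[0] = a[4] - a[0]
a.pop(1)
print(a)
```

[0, 5, 2, 7]

a[-1] = a[0]*a[1] = 9*2 = 18 → [9, 2, 9, 7, 18]
reverse → [18, 7, 9, 2, 9]
pop(0) removes 18 → [7, 9, 2, 9]
a[-1] = 0 → [7, 9, 2, 0]
a[-1] = a[-1]+a[0] = 0+7 = 7 → [7, 9, 2, 7]
insert 5 at 2 → [7, 9, 5, 2, 7]
a[0] = a[4]-a[0] = 7-7 = 0 → [0, 9, 5, 2, 7]
pop(1) removes 9 → [0, 5, 2, 7]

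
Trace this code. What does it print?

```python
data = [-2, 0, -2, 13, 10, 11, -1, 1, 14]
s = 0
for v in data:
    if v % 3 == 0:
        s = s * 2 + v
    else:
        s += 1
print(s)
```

v=-2: not %3==0, s = 0+1 = 1
v=0: %3==0, s = 1*2+0 = 2
v=-2: not %3==0, s = 2+1 = 3
v=13: not %3==0, s = 3+1 = 4
v=10: not %3==0, s = 4+1 = 5
v=11: not %3==0, s = 5+1 = 6
v=-1: not %3==0, s = 6+1 = 7
v=1: not %3==0, s = 7+1 = 8
v=14: not %3==0, s = 8+1 = 9

9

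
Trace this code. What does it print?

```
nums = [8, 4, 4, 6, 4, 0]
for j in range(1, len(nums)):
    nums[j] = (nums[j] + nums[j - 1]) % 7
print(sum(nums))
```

26

j=1: nums[1] = (4+8)%7 = 5 → [8, 5, 4, 6, 4, 0]
j=2: nums[2] = (4+5)%7 = 2 → [8, 5, 2, 6, 4, 0]
j=3: nums[3] = (6+2)%7 = 1 → [8, 5, 2, 1, 4, 0]
j=4: nums[4] = (4+1)%7 = 5 → [8, 5, 2, 1, 5, 0]
j=5: nums[5] = (0+5)%7 = 5 → [8, 5, 2, 1, 5, 5]
sum = 26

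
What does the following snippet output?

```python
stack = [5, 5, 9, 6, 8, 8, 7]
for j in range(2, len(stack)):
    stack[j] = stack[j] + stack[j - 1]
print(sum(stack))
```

j=2: stack[2] = 9+5 = 14 → [5, 5, 14, 6, 8, 8, 7]
j=3: stack[3] = 6+14 = 20 → [5, 5, 14, 20, 8, 8, 7]
j=4: stack[4] = 8+20 = 28 → [5, 5, 14, 20, 28, 8, 7]
j=5: stack[5] = 8+28 = 36 → [5, 5, 14, 20, 28, 36, 7]
j=6: stack[6] = 7+36 = 43 → [5, 5, 14, 20, 28, 36, 43]
sum = 151

151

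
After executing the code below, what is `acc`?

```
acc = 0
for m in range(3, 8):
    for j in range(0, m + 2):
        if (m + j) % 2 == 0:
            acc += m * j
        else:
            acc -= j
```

202

m=3,j=0: odd sum, acc = 0-0 = 0
m=3,j=1: even sum, acc = 0+3 = 3
m=3,j=2: odd sum, acc = 3-2 = 1
m=3,j=3: even sum, acc = 1+9 = 10
m=3,j=4: odd sum, acc = 10-4 = 6
m=4,j=0: even sum, acc = 6+0 = 6
m=4,j=1: odd sum, acc = 6-1 = 5
m=4,j=2: even sum, acc = 5+8 = 13
m=4,j=3: odd sum, acc = 13-3 = 10
m=4,j=4: even sum, acc = 10+16 = 26
m=4,j=5: odd sum, acc = 26-5 = 21
m=5,j=0: odd sum, acc = 21-0 = 21
m=5,j=1: even sum, acc = 21+5 = 26
m=5,j=2: odd sum, acc = 26-2 = 24
m=5,j=3: even sum, acc = 24+15 = 39
m=5,j=4: odd sum, acc = 39-4 = 35
m=5,j=5: even sum, acc = 35+25 = 60
m=5,j=6: odd sum, acc = 60-6 = 54
m=6,j=0: even sum, acc = 54+0 = 54
m=6,j=1: odd sum, acc = 54-1 = 53
m=6,j=2: even sum, acc = 53+12 = 65
m=6,j=3: odd sum, acc = 65-3 = 62
m=6,j=4: even sum, acc = 62+24 = 86
m=6,j=5: odd sum, acc = 86-5 = 81
m=6,j=6: even sum, acc = 81+36 = 117
m=6,j=7: odd sum, acc = 117-7 = 110
m=7,j=0: odd sum, acc = 110-0 = 110
m=7,j=1: even sum, acc = 110+7 = 117
m=7,j=2: odd sum, acc = 117-2 = 115
m=7,j=3: even sum, acc = 115+21 = 136
m=7,j=4: odd sum, acc = 136-4 = 132
m=7,j=5: even sum, acc = 132+35 = 167
m=7,j=6: odd sum, acc = 167-6 = 161
m=7,j=7: even sum, acc = 161+49 = 210
m=7,j=8: odd sum, acc = 210-8 = 202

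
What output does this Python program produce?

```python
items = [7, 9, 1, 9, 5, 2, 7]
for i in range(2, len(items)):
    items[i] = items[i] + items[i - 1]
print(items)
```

i=2: items[2] = 1+9 = 10 → [7, 9, 10, 9, 5, 2, 7]
i=3: items[3] = 9+10 = 19 → [7, 9, 10, 19, 5, 2, 7]
i=4: items[4] = 5+19 = 24 → [7, 9, 10, 19, 24, 2, 7]
i=5: items[5] = 2+24 = 26 → [7, 9, 10, 19, 24, 26, 7]
i=6: items[6] = 7+26 = 33 → [7, 9, 10, 19, 24, 26, 33]

[7, 9, 10, 19, 24, 26, 33]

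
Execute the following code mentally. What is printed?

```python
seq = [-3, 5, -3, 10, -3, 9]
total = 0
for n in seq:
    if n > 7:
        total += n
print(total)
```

n=-3: not >7
n=5: not >7
n=-3: not >7
n=10: >7, total = 0+10 = 10
n=-3: not >7
n=9: >7, total = 10+9 = 19

19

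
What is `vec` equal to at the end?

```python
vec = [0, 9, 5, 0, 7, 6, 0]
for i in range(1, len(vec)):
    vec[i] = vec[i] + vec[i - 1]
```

i=1: vec[1] = 9+0 = 9 → [0, 9, 5, 0, 7, 6, 0]
i=2: vec[2] = 5+9 = 14 → [0, 9, 14, 0, 7, 6, 0]
i=3: vec[3] = 0+14 = 14 → [0, 9, 14, 14, 7, 6, 0]
i=4: vec[4] = 7+14 = 21 → [0, 9, 14, 14, 21, 6, 0]
i=5: vec[5] = 6+21 = 27 → [0, 9, 14, 14, 21, 27, 0]
i=6: vec[6] = 0+27 = 27 → [0, 9, 14, 14, 21, 27, 27]

[0, 9, 14, 14, 21, 27, 27]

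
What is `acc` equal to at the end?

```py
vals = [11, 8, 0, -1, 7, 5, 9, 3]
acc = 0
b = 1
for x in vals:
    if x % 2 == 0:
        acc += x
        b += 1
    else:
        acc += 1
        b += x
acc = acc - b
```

-23

x=11: not even, acc = 0+1 = 1; b=12
x=8: even, acc = 1+8 = 9; b=13
x=0: even, acc = 9+0 = 9; b=14
x=-1: not even, acc = 9+1 = 10; b=13
x=7: not even, acc = 10+1 = 11; b=20
x=5: not even, acc = 11+1 = 12; b=25
x=9: not even, acc = 12+1 = 13; b=34
x=3: not even, acc = 13+1 = 14; b=37
acc-b = 14-37 = -23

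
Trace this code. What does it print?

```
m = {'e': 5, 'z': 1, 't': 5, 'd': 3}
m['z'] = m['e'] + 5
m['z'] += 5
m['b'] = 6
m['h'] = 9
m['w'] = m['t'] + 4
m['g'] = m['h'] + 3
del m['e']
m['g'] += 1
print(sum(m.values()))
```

60

m['z'] = m['e']+5 = 10 → {'e': 5, 'z': 10, 't': 5, 'd': 3}
m['z'] = 10+5 = 15 → {'e': 5, 'z': 15, 't': 5, 'd': 3}
m['b'] = 6 → {'e': 5, 'z': 15, 't': 5, 'd': 3, 'b': 6}
m['h'] = 9 → {'e': 5, 'z': 15, 't': 5, 'd': 3, 'b': 6, 'h': 9}
m['w'] = m['t']+4 = 9 → {'e': 5, 'z': 15, 't': 5, 'd': 3, 'b': 6, 'h': 9, 'w': 9}
m['g'] = m['h']+3 = 12 → {'e': 5, 'z': 15, 't': 5, 'd': 3, 'b': 6, 'h': 9, 'w': 9, 'g': 12}
del 'e' → {'z': 15, 't': 5, 'd': 3, 'b': 6, 'h': 9, 'w': 9, 'g': 12}
m['g'] = 12+1 = 13 → {'z': 15, 't': 5, 'd': 3, 'b': 6, 'h': 9, 'w': 9, 'g': 13}
sum of values = 60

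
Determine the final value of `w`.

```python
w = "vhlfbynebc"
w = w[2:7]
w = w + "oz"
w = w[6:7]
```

'z'

slice [2:7] → 'lfbyn'
+ 'oz' → 'lfbynoz'
slice [6:7] → 'z'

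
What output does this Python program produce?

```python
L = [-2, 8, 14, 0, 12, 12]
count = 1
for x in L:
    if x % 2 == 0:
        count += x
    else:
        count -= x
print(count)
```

45

x=-2: even, count = 1+(-2) = -1
x=8: even, count = (-1)+8 = 7
x=14: even, count = 7+14 = 21
x=0: even, count = 21+0 = 21
x=12: even, count = 21+12 = 33
x=12: even, count = 33+12 = 45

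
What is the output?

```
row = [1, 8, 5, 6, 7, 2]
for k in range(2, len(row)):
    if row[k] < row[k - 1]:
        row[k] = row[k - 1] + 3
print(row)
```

k=2: 5<8, row[2] = 8+3 = 11 → [1, 8, 11, 6, 7, 2]
k=3: 6<11, row[3] = 11+3 = 14 → [1, 8, 11, 14, 7, 2]
k=4: 7<14, row[4] = 14+3 = 17 → [1, 8, 11, 14, 17, 2]
k=5: 2<17, row[5] = 17+3 = 20 → [1, 8, 11, 14, 17, 20]

[1, 8, 11, 14, 17, 20]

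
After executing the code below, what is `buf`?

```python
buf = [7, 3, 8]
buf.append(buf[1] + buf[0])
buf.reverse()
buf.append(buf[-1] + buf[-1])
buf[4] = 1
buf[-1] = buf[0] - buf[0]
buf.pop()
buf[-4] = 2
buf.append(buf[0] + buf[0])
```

append buf[1]+buf[0] = 3+7 = 10 → [7, 3, 8, 10]
reverse → [10, 8, 3, 7]
append buf[-1]+buf[-1] = 7+7 = 14 → [10, 8, 3, 7, 14]
buf[4] = 1 → [10, 8, 3, 7, 1]
buf[-1] = buf[0]-buf[0] = 10-10 = 0 → [10, 8, 3, 7, 0]
pop() removes 0 → [10, 8, 3, 7]
buf[-4] = 2 → [2, 8, 3, 7]
append buf[0]+buf[0] = 2+2 = 4 → [2, 8, 3, 7, 4]

[2, 8, 3, 7, 4]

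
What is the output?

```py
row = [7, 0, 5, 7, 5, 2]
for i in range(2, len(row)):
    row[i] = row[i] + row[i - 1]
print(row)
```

i=2: row[2] = 5+0 = 5 → [7, 0, 5, 7, 5, 2]
i=3: row[3] = 7+5 = 12 → [7, 0, 5, 12, 5, 2]
i=4: row[4] = 5+12 = 17 → [7, 0, 5, 12, 17, 2]
i=5: row[5] = 2+17 = 19 → [7, 0, 5, 12, 17, 19]

[7, 0, 5, 12, 17, 19]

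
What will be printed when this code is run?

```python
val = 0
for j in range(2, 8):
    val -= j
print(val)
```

j=2: val = 0-2 = -2
j=3: val = (-2)-3 = -5
j=4: val = (-5)-4 = -9
j=5: val = (-9)-5 = -14
j=6: val = (-14)-6 = -20
j=7: val = (-20)-7 = -27

-27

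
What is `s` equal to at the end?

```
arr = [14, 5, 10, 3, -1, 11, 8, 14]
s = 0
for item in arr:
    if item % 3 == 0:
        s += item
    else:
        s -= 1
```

item=14: not %3==0, s = 0-1 = -1
item=5: not %3==0, s = (-1)-1 = -2
item=10: not %3==0, s = (-2)-1 = -3
item=3: %3==0, s = (-3)+3 = 0
item=-1: not %3==0, s = 0-1 = -1
item=11: not %3==0, s = (-1)-1 = -2
item=8: not %3==0, s = (-2)-1 = -3
item=14: not %3==0, s = (-3)-1 = -4

-4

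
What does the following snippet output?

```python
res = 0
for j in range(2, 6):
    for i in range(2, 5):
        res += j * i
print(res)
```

126

j=2,i=2: res = 0+4 = 4
j=2,i=3: res = 4+6 = 10
j=2,i=4: res = 10+8 = 18
j=3,i=2: res = 18+6 = 24
j=3,i=3: res = 24+9 = 33
j=3,i=4: res = 33+12 = 45
j=4,i=2: res = 45+8 = 53
j=4,i=3: res = 53+12 = 65
j=4,i=4: res = 65+16 = 81
j=5,i=2: res = 81+10 = 91
j=5,i=3: res = 91+15 = 106
j=5,i=4: res = 106+20 = 126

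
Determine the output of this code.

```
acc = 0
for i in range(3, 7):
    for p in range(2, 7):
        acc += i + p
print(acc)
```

i=3,p=2: acc = 0+5 = 5
i=3,p=3: acc = 5+6 = 11
i=3,p=4: acc = 11+7 = 18
i=3,p=5: acc = 18+8 = 26
i=3,p=6: acc = 26+9 = 35
i=4,p=2: acc = 35+6 = 41
i=4,p=3: acc = 41+7 = 48
i=4,p=4: acc = 48+8 = 56
i=4,p=5: acc = 56+9 = 65
i=4,p=6: acc = 65+10 = 75
i=5,p=2: acc = 75+7 = 82
i=5,p=3: acc = 82+8 = 90
i=5,p=4: acc = 90+9 = 99
i=5,p=5: acc = 99+10 = 109
i=5,p=6: acc = 109+11 = 120
i=6,p=2: acc = 120+8 = 128
i=6,p=3: acc = 128+9 = 137
i=6,p=4: acc = 137+10 = 147
i=6,p=5: acc = 147+11 = 158
i=6,p=6: acc = 158+12 = 170

170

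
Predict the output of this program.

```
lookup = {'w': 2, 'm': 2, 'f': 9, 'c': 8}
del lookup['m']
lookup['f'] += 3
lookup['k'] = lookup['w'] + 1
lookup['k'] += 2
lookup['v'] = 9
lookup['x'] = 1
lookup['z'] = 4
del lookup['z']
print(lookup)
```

{'w': 2, 'f': 12, 'c': 8, 'k': 5, 'v': 9, 'x': 1}

del 'm' → {'w': 2, 'f': 9, 'c': 8}
lookup['f'] = 9+3 = 12 → {'w': 2, 'f': 12, 'c': 8}
lookup['k'] = lookup['w']+1 = 3 → {'w': 2, 'f': 12, 'c': 8, 'k': 3}
lookup['k'] = 3+2 = 5 → {'w': 2, 'f': 12, 'c': 8, 'k': 5}
lookup['v'] = 9 → {'w': 2, 'f': 12, 'c': 8, 'k': 5, 'v': 9}
lookup['x'] = 1 → {'w': 2, 'f': 12, 'c': 8, 'k': 5, 'v': 9, 'x': 1}
lookup['z'] = 4 → {'w': 2, 'f': 12, 'c': 8, 'k': 5, 'v': 9, 'x': 1, 'z': 4}
del 'z' → {'w': 2, 'f': 12, 'c': 8, 'k': 5, 'v': 9, 'x': 1}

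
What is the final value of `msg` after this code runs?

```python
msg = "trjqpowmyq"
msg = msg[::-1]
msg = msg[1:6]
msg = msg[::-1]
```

'powmy'

reverse → 'qymwopqjrt'
slice [1:6] → 'ymwop'
reverse → 'powmy'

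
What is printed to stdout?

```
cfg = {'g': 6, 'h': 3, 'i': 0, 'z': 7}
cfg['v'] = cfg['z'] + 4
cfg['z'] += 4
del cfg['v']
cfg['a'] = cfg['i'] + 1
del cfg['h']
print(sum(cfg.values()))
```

18

cfg['v'] = cfg['z']+4 = 11 → {'g': 6, 'h': 3, 'i': 0, 'z': 7, 'v': 11}
cfg['z'] = 7+4 = 11 → {'g': 6, 'h': 3, 'i': 0, 'z': 11, 'v': 11}
del 'v' → {'g': 6, 'h': 3, 'i': 0, 'z': 11}
cfg['a'] = cfg['i']+1 = 1 → {'g': 6, 'h': 3, 'i': 0, 'z': 11, 'a': 1}
del 'h' → {'g': 6, 'i': 0, 'z': 11, 'a': 1}
sum of values = 18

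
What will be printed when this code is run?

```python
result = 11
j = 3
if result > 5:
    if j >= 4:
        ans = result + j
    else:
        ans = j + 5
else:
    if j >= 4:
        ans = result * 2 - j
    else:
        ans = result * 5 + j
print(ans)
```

8

result=11, j=3
result > 5 is True; j >= 4 is False
→ ans = j + 5 = 8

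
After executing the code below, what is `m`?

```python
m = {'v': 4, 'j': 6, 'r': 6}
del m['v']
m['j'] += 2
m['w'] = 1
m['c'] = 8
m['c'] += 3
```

{'j': 8, 'r': 6, 'w': 1, 'c': 11}

del 'v' → {'j': 6, 'r': 6}
m['j'] = 6+2 = 8 → {'j': 8, 'r': 6}
m['w'] = 1 → {'j': 8, 'r': 6, 'w': 1}
m['c'] = 8 → {'j': 8, 'r': 6, 'w': 1, 'c': 8}
m['c'] = 8+3 = 11 → {'j': 8, 'r': 6, 'w': 1, 'c': 11}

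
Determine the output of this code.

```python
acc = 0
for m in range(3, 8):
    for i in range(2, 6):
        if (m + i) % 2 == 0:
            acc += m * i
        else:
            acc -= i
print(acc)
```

m=3,i=2: odd sum, acc = 0-2 = -2
m=3,i=3: even sum, acc = (-2)+9 = 7
m=3,i=4: odd sum, acc = 7-4 = 3
m=3,i=5: even sum, acc = 3+15 = 18
m=4,i=2: even sum, acc = 18+8 = 26
m=4,i=3: odd sum, acc = 26-3 = 23
m=4,i=4: even sum, acc = 23+16 = 39
m=4,i=5: odd sum, acc = 39-5 = 34
m=5,i=2: odd sum, acc = 34-2 = 32
m=5,i=3: even sum, acc = 32+15 = 47
m=5,i=4: odd sum, acc = 47-4 = 43
m=5,i=5: even sum, acc = 43+25 = 68
m=6,i=2: even sum, acc = 68+12 = 80
m=6,i=3: odd sum, acc = 80-3 = 77
m=6,i=4: even sum, acc = 77+24 = 101
m=6,i=5: odd sum, acc = 101-5 = 96
m=7,i=2: odd sum, acc = 96-2 = 94
m=7,i=3: even sum, acc = 94+21 = 115
m=7,i=4: odd sum, acc = 115-4 = 111
m=7,i=5: even sum, acc = 111+35 = 146

146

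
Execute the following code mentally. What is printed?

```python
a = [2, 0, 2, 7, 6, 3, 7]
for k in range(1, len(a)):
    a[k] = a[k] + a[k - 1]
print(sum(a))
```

83

k=1: a[1] = 0+2 = 2 → [2, 2, 2, 7, 6, 3, 7]
k=2: a[2] = 2+2 = 4 → [2, 2, 4, 7, 6, 3, 7]
k=3: a[3] = 7+4 = 11 → [2, 2, 4, 11, 6, 3, 7]
k=4: a[4] = 6+11 = 17 → [2, 2, 4, 11, 17, 3, 7]
k=5: a[5] = 3+17 = 20 → [2, 2, 4, 11, 17, 20, 7]
k=6: a[6] = 7+20 = 27 → [2, 2, 4, 11, 17, 20, 27]
sum = 83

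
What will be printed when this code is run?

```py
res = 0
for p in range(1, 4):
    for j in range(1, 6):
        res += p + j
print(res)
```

p=1,j=1: res = 0+2 = 2
p=1,j=2: res = 2+3 = 5
p=1,j=3: res = 5+4 = 9
p=1,j=4: res = 9+5 = 14
p=1,j=5: res = 14+6 = 20
p=2,j=1: res = 20+3 = 23
p=2,j=2: res = 23+4 = 27
p=2,j=3: res = 27+5 = 32
p=2,j=4: res = 32+6 = 38
p=2,j=5: res = 38+7 = 45
p=3,j=1: res = 45+4 = 49
p=3,j=2: res = 49+5 = 54
p=3,j=3: res = 54+6 = 60
p=3,j=4: res = 60+7 = 67
p=3,j=5: res = 67+8 = 75

75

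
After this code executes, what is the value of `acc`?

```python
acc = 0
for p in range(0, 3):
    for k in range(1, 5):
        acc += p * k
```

30

p=0,k=1: acc = 0+0 = 0
p=0,k=2: acc = 0+0 = 0
p=0,k=3: acc = 0+0 = 0
p=0,k=4: acc = 0+0 = 0
p=1,k=1: acc = 0+1 = 1
p=1,k=2: acc = 1+2 = 3
p=1,k=3: acc = 3+3 = 6
p=1,k=4: acc = 6+4 = 10
p=2,k=1: acc = 10+2 = 12
p=2,k=2: acc = 12+4 = 16
p=2,k=3: acc = 16+6 = 22
p=2,k=4: acc = 22+8 = 30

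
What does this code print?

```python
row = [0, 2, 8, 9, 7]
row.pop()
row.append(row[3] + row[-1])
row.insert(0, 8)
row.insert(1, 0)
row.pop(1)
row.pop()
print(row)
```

[8, 0, 2, 8, 9]

pop() removes 7 → [0, 2, 8, 9]
append row[3]+row[-1] = 9+9 = 18 → [0, 2, 8, 9, 18]
insert 8 at 0 → [8, 0, 2, 8, 9, 18]
insert 0 at 1 → [8, 0, 0, 2, 8, 9, 18]
pop(1) removes 0 → [8, 0, 2, 8, 9, 18]
pop() removes 18 → [8, 0, 2, 8, 9]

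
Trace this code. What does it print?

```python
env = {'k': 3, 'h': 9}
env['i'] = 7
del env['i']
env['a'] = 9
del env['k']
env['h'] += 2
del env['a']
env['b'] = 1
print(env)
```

env['i'] = 7 → {'k': 3, 'h': 9, 'i': 7}
del 'i' → {'k': 3, 'h': 9}
env['a'] = 9 → {'k': 3, 'h': 9, 'a': 9}
del 'k' → {'h': 9, 'a': 9}
env['h'] = 9+2 = 11 → {'h': 11, 'a': 9}
del 'a' → {'h': 11}
env['b'] = 1 → {'h': 11, 'b': 1}

{'h': 11, 'b': 1}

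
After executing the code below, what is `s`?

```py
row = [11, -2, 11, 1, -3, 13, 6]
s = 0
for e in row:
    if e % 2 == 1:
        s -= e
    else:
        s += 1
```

e=11: odd, s = 0-11 = -11
e=-2: not odd, s = (-11)+1 = -10
e=11: odd, s = (-10)-11 = -21
e=1: odd, s = (-21)-1 = -22
e=-3: odd, s = (-22)-(-3) = -19
e=13: odd, s = (-19)-13 = -32
e=6: not odd, s = (-32)+1 = -31

-31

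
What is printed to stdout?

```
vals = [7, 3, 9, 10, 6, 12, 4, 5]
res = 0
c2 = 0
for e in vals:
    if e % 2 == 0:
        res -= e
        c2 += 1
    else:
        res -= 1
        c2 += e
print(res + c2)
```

e=7: not even, res = 0-1 = -1; c2=7
e=3: not even, res = (-1)-1 = -2; c2=10
e=9: not even, res = (-2)-1 = -3; c2=19
e=10: even, res = (-3)-10 = -13; c2=20
e=6: even, res = (-13)-6 = -19; c2=21
e=12: even, res = (-19)-12 = -31; c2=22
e=4: even, res = (-31)-4 = -35; c2=23
e=5: not even, res = (-35)-1 = -36; c2=28
res+c2 = (-36)+28 = -8

-8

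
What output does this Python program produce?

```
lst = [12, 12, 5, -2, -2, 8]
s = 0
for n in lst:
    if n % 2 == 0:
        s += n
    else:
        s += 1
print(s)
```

29

n=12: even, s = 0+12 = 12
n=12: even, s = 12+12 = 24
n=5: not even, s = 24+1 = 25
n=-2: even, s = 25+(-2) = 23
n=-2: even, s = 23+(-2) = 21
n=8: even, s = 21+8 = 29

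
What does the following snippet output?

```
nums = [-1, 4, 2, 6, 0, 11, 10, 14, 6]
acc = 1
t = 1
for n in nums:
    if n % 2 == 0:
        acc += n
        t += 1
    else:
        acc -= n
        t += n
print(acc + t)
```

n=-1: not even, acc = 1-(-1) = 2; t=0
n=4: even, acc = 2+4 = 6; t=1
n=2: even, acc = 6+2 = 8; t=2
n=6: even, acc = 8+6 = 14; t=3
n=0: even, acc = 14+0 = 14; t=4
n=11: not even, acc = 14-11 = 3; t=15
n=10: even, acc = 3+10 = 13; t=16
n=14: even, acc = 13+14 = 27; t=17
n=6: even, acc = 27+6 = 33; t=18
acc+t = 33+18 = 51

51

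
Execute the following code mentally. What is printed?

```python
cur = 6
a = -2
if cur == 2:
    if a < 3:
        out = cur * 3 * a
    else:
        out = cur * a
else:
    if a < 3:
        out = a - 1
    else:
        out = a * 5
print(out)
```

cur=6, a=-2
cur == 2 is False; a < 3 is True
→ out = a - 1 = -3

-3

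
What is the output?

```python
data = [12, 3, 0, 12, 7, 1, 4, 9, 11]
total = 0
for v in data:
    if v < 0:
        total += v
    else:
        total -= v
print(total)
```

-59

v=12: not <0, total = 0-12 = -12
v=3: not <0, total = (-12)-3 = -15
v=0: not <0, total = (-15)-0 = -15
v=12: not <0, total = (-15)-12 = -27
v=7: not <0, total = (-27)-7 = -34
v=1: not <0, total = (-34)-1 = -35
v=4: not <0, total = (-35)-4 = -39
v=9: not <0, total = (-39)-9 = -48
v=11: not <0, total = (-48)-11 = -59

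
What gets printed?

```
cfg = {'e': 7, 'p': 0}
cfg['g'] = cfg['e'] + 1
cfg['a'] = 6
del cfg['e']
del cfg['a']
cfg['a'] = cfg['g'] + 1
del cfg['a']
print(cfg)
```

cfg['g'] = cfg['e']+1 = 8 → {'e': 7, 'p': 0, 'g': 8}
cfg['a'] = 6 → {'e': 7, 'p': 0, 'g': 8, 'a': 6}
del 'e' → {'p': 0, 'g': 8, 'a': 6}
del 'a' → {'p': 0, 'g': 8}
cfg['a'] = cfg['g']+1 = 9 → {'p': 0, 'g': 8, 'a': 9}
del 'a' → {'p': 0, 'g': 8}

{'p': 0, 'g': 8}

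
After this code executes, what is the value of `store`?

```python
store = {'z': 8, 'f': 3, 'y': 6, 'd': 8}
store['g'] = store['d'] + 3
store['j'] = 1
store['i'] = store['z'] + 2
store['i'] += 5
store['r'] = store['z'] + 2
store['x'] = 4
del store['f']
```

{'z': 8, 'y': 6, 'd': 8, 'g': 11, 'j': 1, 'i': 15, 'r': 10, 'x': 4}

store['g'] = store['d']+3 = 11 → {'z': 8, 'f': 3, 'y': 6, 'd': 8, 'g': 11}
store['j'] = 1 → {'z': 8, 'f': 3, 'y': 6, 'd': 8, 'g': 11, 'j': 1}
store['i'] = store['z']+2 = 10 → {'z': 8, 'f': 3, 'y': 6, 'd': 8, 'g': 11, 'j': 1, 'i': 10}
store['i'] = 10+5 = 15 → {'z': 8, 'f': 3, 'y': 6, 'd': 8, 'g': 11, 'j': 1, 'i': 15}
store['r'] = store['z']+2 = 10 → {'z': 8, 'f': 3, 'y': 6, 'd': 8, 'g': 11, 'j': 1, 'i': 15, 'r': 10}
store['x'] = 4 → {'z': 8, 'f': 3, 'y': 6, 'd': 8, 'g': 11, 'j': 1, 'i': 15, 'r': 10, 'x': 4}
del 'f' → {'z': 8, 'y': 6, 'd': 8, 'g': 11, 'j': 1, 'i': 15, 'r': 10, 'x': 4}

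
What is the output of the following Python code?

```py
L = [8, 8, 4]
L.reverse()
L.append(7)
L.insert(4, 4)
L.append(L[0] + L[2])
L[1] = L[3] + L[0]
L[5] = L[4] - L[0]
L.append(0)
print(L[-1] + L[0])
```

4

reverse → [4, 8, 8]
append 7 → [4, 8, 8, 7]
insert 4 at 4 → [4, 8, 8, 7, 4]
append L[0]+L[2] = 4+8 = 12 → [4, 8, 8, 7, 4, 12]
L[1] = L[3]+L[0] = 7+4 = 11 → [4, 11, 8, 7, 4, 12]
L[5] = L[4]-L[0] = 4-4 = 0 → [4, 11, 8, 7, 4, 0]
append 0 → [4, 11, 8, 7, 4, 0, 0]
L[-1]+L[0] = 0+4 = 4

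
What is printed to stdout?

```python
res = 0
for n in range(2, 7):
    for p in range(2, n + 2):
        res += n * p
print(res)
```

n=2,p=2: res = 0+4 = 4
n=2,p=3: res = 4+6 = 10
n=3,p=2: res = 10+6 = 16
n=3,p=3: res = 16+9 = 25
n=3,p=4: res = 25+12 = 37
n=4,p=2: res = 37+8 = 45
n=4,p=3: res = 45+12 = 57
n=4,p=4: res = 57+16 = 73
n=4,p=5: res = 73+20 = 93
n=5,p=2: res = 93+10 = 103
n=5,p=3: res = 103+15 = 118
n=5,p=4: res = 118+20 = 138
n=5,p=5: res = 138+25 = 163
n=5,p=6: res = 163+30 = 193
n=6,p=2: res = 193+12 = 205
n=6,p=3: res = 205+18 = 223
n=6,p=4: res = 223+24 = 247
n=6,p=5: res = 247+30 = 277
n=6,p=6: res = 277+36 = 313
n=6,p=7: res = 313+42 = 355

355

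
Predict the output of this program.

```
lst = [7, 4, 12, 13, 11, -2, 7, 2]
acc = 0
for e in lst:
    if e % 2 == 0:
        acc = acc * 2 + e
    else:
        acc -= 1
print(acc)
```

e=7: not even, acc = 0-1 = -1
e=4: even, acc = (-1)*2+4 = 2
e=12: even, acc = 2*2+12 = 16
e=13: not even, acc = 16-1 = 15
e=11: not even, acc = 15-1 = 14
e=-2: even, acc = 14*2+(-2) = 26
e=7: not even, acc = 26-1 = 25
e=2: even, acc = 25*2+2 = 52

52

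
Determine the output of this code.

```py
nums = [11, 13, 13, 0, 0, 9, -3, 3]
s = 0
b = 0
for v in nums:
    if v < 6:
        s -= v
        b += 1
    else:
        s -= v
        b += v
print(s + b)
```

v=11: not <6, s = 0-11 = -11; b=11
v=13: not <6, s = (-11)-13 = -24; b=24
v=13: not <6, s = (-24)-13 = -37; b=37
v=0: <6, s = (-37)-0 = -37; b=38
v=0: <6, s = (-37)-0 = -37; b=39
v=9: not <6, s = (-37)-9 = -46; b=48
v=-3: <6, s = (-46)-(-3) = -43; b=49
v=3: <6, s = (-43)-3 = -46; b=50
s+b = (-46)+50 = 4

4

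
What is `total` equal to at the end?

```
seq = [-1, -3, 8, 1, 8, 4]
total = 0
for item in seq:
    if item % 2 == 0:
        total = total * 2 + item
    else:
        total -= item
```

item=-1: not even, total = 0-(-1) = 1
item=-3: not even, total = 1-(-3) = 4
item=8: even, total = 4*2+8 = 16
item=1: not even, total = 16-1 = 15
item=8: even, total = 15*2+8 = 38
item=4: even, total = 38*2+4 = 80

80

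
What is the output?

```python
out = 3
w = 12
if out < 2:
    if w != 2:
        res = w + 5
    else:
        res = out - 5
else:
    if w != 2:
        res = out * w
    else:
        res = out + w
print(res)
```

out=3, w=12
out < 2 is False; w != 2 is True
→ res = out * w = 36

36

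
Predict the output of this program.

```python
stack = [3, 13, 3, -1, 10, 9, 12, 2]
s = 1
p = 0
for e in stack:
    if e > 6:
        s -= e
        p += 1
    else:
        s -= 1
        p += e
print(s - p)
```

-58

e=3: not >6, s = 1-1 = 0; p=3
e=13: >6, s = 0-13 = -13; p=4
e=3: not >6, s = (-13)-1 = -14; p=7
e=-1: not >6, s = (-14)-1 = -15; p=6
e=10: >6, s = (-15)-10 = -25; p=7
e=9: >6, s = (-25)-9 = -34; p=8
e=12: >6, s = (-34)-12 = -46; p=9
e=2: not >6, s = (-46)-1 = -47; p=11
s-p = (-47)-11 = -58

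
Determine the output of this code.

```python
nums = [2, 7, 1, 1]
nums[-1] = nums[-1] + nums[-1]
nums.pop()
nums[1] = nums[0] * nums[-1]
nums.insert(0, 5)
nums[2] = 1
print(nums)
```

[5, 2, 1, 1]

nums[-1] = nums[-1]+nums[-1] = 1+1 = 2 → [2, 7, 1, 2]
pop() removes 2 → [2, 7, 1]
nums[1] = nums[0]*nums[-1] = 2*1 = 2 → [2, 2, 1]
insert 5 at 0 → [5, 2, 2, 1]
nums[2] = 1 → [5, 2, 1, 1]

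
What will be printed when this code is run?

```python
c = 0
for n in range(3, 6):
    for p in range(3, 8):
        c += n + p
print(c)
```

n=3,p=3: c = 0+6 = 6
n=3,p=4: c = 6+7 = 13
n=3,p=5: c = 13+8 = 21
n=3,p=6: c = 21+9 = 30
n=3,p=7: c = 30+10 = 40
n=4,p=3: c = 40+7 = 47
n=4,p=4: c = 47+8 = 55
n=4,p=5: c = 55+9 = 64
n=4,p=6: c = 64+10 = 74
n=4,p=7: c = 74+11 = 85
n=5,p=3: c = 85+8 = 93
n=5,p=4: c = 93+9 = 102
n=5,p=5: c = 102+10 = 112
n=5,p=6: c = 112+11 = 123
n=5,p=7: c = 123+12 = 135

135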